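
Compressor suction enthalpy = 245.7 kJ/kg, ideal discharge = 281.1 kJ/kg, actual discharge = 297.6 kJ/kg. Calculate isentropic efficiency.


dh_ideal = 281.1 - 245.7 = 35.4 kJ/kg
dh_actual = 297.6 - 245.7 = 51.9 kJ/kg
eta_s = dh_ideal / dh_actual = 35.4 / 51.9
eta_s = 0.6821

0.6821


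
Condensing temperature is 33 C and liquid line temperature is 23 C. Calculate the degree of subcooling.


Subcooling = T_cond - T_liquid
Subcooling = 33 - 23
Subcooling = 10 K

10


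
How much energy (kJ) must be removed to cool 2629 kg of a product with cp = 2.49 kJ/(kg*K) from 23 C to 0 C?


dT = 23 - (0) = 23 K
Q = m * cp * dT = 2629 * 2.49 * 23
Q = 150563 kJ

150563


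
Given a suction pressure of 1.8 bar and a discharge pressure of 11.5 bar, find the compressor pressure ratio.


PR = P_high / P_low
PR = 11.5 / 1.8
PR = 6.389

6.389


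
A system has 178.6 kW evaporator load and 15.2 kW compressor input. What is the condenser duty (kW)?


Q_cond = Q_evap + W
Q_cond = 178.6 + 15.2
Q_cond = 193.8 kW

193.8


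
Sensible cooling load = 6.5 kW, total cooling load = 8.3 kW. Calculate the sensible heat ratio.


SHR = Q_sensible / Q_total
SHR = 6.5 / 8.3
SHR = 0.783

0.783


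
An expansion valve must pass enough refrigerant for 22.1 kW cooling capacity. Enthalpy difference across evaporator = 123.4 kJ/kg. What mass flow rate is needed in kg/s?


m_dot = Q / dh
m_dot = 22.1 / 123.4
m_dot = 0.1791 kg/s

0.1791


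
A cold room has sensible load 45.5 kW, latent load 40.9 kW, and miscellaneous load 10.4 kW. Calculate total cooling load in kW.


Q_total = Q_s + Q_l + Q_misc
Q_total = 45.5 + 40.9 + 10.4
Q_total = 96.8 kW

96.8


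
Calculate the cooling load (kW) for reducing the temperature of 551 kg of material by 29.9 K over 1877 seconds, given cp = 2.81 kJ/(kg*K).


Q = m * cp * dT / t
Q = 551 * 2.81 * 29.9 / 1877
Q = 24.664 kW

24.664


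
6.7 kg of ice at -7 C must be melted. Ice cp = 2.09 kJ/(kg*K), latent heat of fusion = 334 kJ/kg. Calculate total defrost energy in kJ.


Sensible heat = cp * dT = 2.09 * 7 = 14.63 kJ/kg
Total per kg = 14.63 + 334 = 348.63 kJ/kg
Q = m * total = 6.7 * 348.63
Q = 2335.8 kJ

2335.8


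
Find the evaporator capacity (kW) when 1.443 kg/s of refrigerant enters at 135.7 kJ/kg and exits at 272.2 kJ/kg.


dh = 272.2 - 135.7 = 136.5 kJ/kg
Q_evap = m_dot * dh = 1.443 * 136.5
Q_evap = 196.97 kW

196.97


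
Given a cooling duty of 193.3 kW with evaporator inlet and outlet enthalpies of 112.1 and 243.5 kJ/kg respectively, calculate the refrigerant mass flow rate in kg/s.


dh = 243.5 - 112.1 = 131.4 kJ/kg
m_dot = Q / dh = 193.3 / 131.4 = 1.4711 kg/s

1.4711


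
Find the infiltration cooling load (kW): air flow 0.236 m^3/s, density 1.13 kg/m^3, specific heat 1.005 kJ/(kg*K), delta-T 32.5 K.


Q = V_dot * rho * cp * dT
Q = 0.236 * 1.13 * 1.005 * 32.5
Q = 8.71 kW

8.71


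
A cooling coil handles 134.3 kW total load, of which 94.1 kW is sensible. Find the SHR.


SHR = Q_sensible / Q_total
SHR = 94.1 / 134.3
SHR = 0.701

0.701


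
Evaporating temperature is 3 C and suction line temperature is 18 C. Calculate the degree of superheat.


Superheat = T_suction - T_evap
Superheat = 18 - (3)
Superheat = 15 K

15


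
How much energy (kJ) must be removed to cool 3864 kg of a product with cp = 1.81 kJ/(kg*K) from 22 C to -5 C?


dT = 22 - (-5) = 27 K
Q = m * cp * dT = 3864 * 1.81 * 27
Q = 188834 kJ

188834


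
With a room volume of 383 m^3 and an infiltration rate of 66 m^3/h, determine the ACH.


ACH = flow / volume
ACH = 66 / 383
ACH = 0.172

0.172


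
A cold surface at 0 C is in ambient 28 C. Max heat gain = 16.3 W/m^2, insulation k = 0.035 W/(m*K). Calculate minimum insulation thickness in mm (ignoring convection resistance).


dT = 28 - (0) = 28 K
thickness = k * dT / q_max * 1000
thickness = 0.035 * 28 / 16.3 * 1000
thickness = 60.1 mm

60.1


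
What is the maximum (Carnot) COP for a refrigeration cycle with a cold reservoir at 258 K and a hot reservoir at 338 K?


dT = 338 - 258 = 80 K
COP_carnot = T_cold / dT = 258 / 80
COP_carnot = 3.225

3.225


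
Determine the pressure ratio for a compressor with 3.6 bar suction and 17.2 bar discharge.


PR = P_high / P_low
PR = 17.2 / 3.6
PR = 4.778

4.778


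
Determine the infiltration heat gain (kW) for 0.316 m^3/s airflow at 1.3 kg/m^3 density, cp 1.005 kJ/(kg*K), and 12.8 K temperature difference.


Q = V_dot * rho * cp * dT
Q = 0.316 * 1.3 * 1.005 * 12.8
Q = 5.285 kW

5.285


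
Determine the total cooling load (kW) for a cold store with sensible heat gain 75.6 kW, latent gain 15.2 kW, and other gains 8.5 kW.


Q_total = Q_s + Q_l + Q_misc
Q_total = 75.6 + 15.2 + 8.5
Q_total = 99.3 kW

99.3


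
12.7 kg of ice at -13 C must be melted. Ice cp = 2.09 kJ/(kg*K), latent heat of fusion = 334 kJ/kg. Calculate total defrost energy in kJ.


Sensible heat = cp * dT = 2.09 * 13 = 27.17 kJ/kg
Total per kg = 27.17 + 334 = 361.17 kJ/kg
Q = m * total = 12.7 * 361.17
Q = 4586.9 kJ

4586.9


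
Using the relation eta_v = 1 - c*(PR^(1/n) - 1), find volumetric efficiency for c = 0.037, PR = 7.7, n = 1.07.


PR^(1/n) = 7.7^(1/1.07) = 6.73745698
eta_v = 1 - 0.037 * (6.73745698 - 1)
eta_v = 0.7877

0.7877


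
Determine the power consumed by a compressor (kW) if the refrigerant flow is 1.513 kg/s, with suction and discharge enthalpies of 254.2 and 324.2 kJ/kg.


dh = 324.2 - 254.2 = 70.0 kJ/kg
W = m_dot * dh = 1.513 * 70.0 = 105.91 kW

105.91


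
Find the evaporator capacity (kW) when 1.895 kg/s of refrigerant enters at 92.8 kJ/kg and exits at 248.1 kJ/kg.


dh = 248.1 - 92.8 = 155.3 kJ/kg
Q_evap = m_dot * dh = 1.895 * 155.3
Q_evap = 294.29 kW

294.29


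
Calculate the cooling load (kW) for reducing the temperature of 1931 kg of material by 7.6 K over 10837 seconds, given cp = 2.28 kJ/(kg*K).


Q = m * cp * dT / t
Q = 1931 * 2.28 * 7.6 / 10837
Q = 3.088 kW

3.088


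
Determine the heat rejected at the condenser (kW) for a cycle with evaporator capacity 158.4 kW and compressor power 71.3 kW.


Q_cond = Q_evap + W
Q_cond = 158.4 + 71.3
Q_cond = 229.7 kW

229.7


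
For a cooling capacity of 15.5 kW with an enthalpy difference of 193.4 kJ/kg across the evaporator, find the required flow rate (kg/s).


m_dot = Q / dh
m_dot = 15.5 / 193.4
m_dot = 0.0801 kg/s

0.0801


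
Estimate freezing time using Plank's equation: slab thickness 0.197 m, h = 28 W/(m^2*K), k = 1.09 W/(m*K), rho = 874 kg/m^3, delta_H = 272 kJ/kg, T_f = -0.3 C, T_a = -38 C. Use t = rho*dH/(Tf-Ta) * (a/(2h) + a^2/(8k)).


dT = -0.3 - (-38) = 37.7 K
term1 = a/(2h) = 0.197/(2*28) = 0.003517857143
term2 = a^2/(8k) = 0.197^2/(8*1.09) = 0.004450573394
t = rho*dH*1000/dT * (term1 + term2)
t = 874*272*1000/37.7 * (0.003517857143 + 0.004450573394)
t = 50247 s

50247


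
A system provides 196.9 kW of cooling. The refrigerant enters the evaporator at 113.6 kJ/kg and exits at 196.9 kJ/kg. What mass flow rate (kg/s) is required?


dh = 196.9 - 113.6 = 83.3 kJ/kg
m_dot = Q / dh = 196.9 / 83.3 = 2.3637 kg/s

2.3637


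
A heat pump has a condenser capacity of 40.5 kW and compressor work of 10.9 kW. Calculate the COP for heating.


COP_hp = Q_cond / W
COP_hp = 40.5 / 10.9
COP_hp = 3.716

3.716


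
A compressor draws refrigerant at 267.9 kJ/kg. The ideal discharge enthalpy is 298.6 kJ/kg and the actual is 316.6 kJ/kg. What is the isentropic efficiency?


dh_ideal = 298.6 - 267.9 = 30.7 kJ/kg
dh_actual = 316.6 - 267.9 = 48.7 kJ/kg
eta_s = dh_ideal / dh_actual = 30.7 / 48.7
eta_s = 0.6304

0.6304


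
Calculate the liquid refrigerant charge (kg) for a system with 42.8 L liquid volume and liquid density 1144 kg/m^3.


Charge = V * rho / 1000
Charge = 42.8 * 1144 / 1000
Charge = 48.96 kg

48.96


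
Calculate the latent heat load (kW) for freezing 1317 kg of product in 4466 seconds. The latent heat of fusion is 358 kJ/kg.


Q_lat = m * h_fg / t
Q_lat = 1317 * 358 / 4466
Q_lat = 105.57 kW

105.57


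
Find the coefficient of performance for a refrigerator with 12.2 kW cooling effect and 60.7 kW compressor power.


COP = Q_evap / W
COP = 12.2 / 60.7
COP = 0.201

0.201


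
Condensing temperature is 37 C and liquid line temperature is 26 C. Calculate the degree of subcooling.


Subcooling = T_cond - T_liquid
Subcooling = 37 - 26
Subcooling = 11 K

11


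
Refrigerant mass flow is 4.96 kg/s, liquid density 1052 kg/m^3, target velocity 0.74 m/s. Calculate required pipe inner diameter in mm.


A = m_dot / (rho * v) = 4.96 / (1052 * 0.74) = 0.006371390402 m^2
d = sqrt(4*A/pi) * 1000
d = 90.1 mm

90.1


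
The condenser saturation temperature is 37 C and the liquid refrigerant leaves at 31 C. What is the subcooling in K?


Subcooling = T_cond - T_liquid
Subcooling = 37 - 31
Subcooling = 6 K

6


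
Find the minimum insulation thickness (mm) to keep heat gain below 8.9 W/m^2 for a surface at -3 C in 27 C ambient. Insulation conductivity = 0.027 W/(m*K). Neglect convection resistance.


dT = 27 - (-3) = 30 K
thickness = k * dT / q_max * 1000
thickness = 0.027 * 30 / 8.9 * 1000
thickness = 91.0 mm

91.0


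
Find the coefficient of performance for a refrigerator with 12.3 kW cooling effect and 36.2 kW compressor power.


COP = Q_evap / W
COP = 12.3 / 36.2
COP = 0.34

0.34


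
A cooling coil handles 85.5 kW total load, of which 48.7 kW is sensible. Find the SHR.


SHR = Q_sensible / Q_total
SHR = 48.7 / 85.5
SHR = 0.57

0.57


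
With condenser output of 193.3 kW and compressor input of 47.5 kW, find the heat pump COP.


COP_hp = Q_cond / W
COP_hp = 193.3 / 47.5
COP_hp = 4.069

4.069


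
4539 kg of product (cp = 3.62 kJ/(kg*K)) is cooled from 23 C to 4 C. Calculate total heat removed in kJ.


dT = 23 - (4) = 19 K
Q = m * cp * dT = 4539 * 3.62 * 19
Q = 312192 kJ

312192


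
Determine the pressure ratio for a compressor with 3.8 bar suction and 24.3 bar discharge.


PR = P_high / P_low
PR = 24.3 / 3.8
PR = 6.395

6.395


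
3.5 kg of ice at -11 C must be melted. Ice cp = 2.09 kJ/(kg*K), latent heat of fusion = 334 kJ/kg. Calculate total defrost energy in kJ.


Sensible heat = cp * dT = 2.09 * 11 = 22.99 kJ/kg
Total per kg = 22.99 + 334 = 356.99 kJ/kg
Q = m * total = 3.5 * 356.99
Q = 1249.5 kJ

1249.5


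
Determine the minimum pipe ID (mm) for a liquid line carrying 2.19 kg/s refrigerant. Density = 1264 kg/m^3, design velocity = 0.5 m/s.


A = m_dot / (rho * v) = 2.19 / (1264 * 0.5) = 0.003465189873 m^2
d = sqrt(4*A/pi) * 1000
d = 66.4 mm

66.4


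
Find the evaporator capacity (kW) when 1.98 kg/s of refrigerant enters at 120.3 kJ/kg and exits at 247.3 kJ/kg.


dh = 247.3 - 120.3 = 127.0 kJ/kg
Q_evap = m_dot * dh = 1.98 * 127.0
Q_evap = 251.46 kW

251.46


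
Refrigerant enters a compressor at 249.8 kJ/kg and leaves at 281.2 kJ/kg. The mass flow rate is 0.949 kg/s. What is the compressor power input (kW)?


dh = 281.2 - 249.8 = 31.4 kJ/kg
W = m_dot * dh = 0.949 * 31.4 = 29.8 kW

29.8


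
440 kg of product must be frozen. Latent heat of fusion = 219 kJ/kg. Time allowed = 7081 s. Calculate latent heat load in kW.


Q_lat = m * h_fg / t
Q_lat = 440 * 219 / 7081
Q_lat = 13.61 kW

13.61


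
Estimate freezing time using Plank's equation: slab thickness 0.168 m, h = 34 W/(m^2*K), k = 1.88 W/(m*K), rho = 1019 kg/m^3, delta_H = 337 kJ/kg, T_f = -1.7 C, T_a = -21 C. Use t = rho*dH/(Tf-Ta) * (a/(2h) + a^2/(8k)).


dT = -1.7 - (-21) = 19.3 K
term1 = a/(2h) = 0.168/(2*34) = 0.002470588235
term2 = a^2/(8k) = 0.168^2/(8*1.88) = 0.001876595745
t = rho*dH*1000/dT * (term1 + term2)
t = 1019*337*1000/19.3 * (0.002470588235 + 0.001876595745)
t = 77349 s

77349


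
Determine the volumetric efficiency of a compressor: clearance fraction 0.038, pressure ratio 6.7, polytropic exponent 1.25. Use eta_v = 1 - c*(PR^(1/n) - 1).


PR^(1/n) = 6.7^(1/1.25) = 4.57994057
eta_v = 1 - 0.038 * (4.57994057 - 1)
eta_v = 0.864

0.864


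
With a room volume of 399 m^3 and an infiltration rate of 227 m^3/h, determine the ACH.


ACH = flow / volume
ACH = 227 / 399
ACH = 0.569

0.569


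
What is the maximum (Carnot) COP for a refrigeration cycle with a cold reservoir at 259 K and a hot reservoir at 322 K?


dT = 322 - 259 = 63 K
COP_carnot = T_cold / dT = 259 / 63
COP_carnot = 4.111

4.111


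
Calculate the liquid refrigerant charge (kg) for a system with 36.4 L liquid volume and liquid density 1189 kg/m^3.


Charge = V * rho / 1000
Charge = 36.4 * 1189 / 1000
Charge = 43.28 kg

43.28


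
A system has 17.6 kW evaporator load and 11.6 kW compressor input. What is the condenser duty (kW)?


Q_cond = Q_evap + W
Q_cond = 17.6 + 11.6
Q_cond = 29.2 kW

29.2


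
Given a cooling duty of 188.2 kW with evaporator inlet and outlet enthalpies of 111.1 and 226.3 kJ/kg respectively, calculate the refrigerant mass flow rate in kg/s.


dh = 226.3 - 111.1 = 115.2 kJ/kg
m_dot = Q / dh = 188.2 / 115.2 = 1.6337 kg/s

1.6337


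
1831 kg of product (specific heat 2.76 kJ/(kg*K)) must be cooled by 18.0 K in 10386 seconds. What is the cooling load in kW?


Q = m * cp * dT / t
Q = 1831 * 2.76 * 18.0 / 10386
Q = 8.758 kW

8.758


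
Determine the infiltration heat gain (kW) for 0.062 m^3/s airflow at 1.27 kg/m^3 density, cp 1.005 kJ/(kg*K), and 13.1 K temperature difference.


Q = V_dot * rho * cp * dT
Q = 0.062 * 1.27 * 1.005 * 13.1
Q = 1.037 kW

1.037


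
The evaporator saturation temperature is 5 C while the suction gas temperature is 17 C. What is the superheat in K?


Superheat = T_suction - T_evap
Superheat = 17 - (5)
Superheat = 12 K

12


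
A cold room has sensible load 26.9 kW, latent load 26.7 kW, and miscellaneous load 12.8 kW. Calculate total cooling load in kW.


Q_total = Q_s + Q_l + Q_misc
Q_total = 26.9 + 26.7 + 12.8
Q_total = 66.4 kW

66.4


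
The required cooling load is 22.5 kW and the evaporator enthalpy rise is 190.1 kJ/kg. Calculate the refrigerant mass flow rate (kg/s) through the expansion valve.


m_dot = Q / dh
m_dot = 22.5 / 190.1
m_dot = 0.1184 kg/s

0.1184


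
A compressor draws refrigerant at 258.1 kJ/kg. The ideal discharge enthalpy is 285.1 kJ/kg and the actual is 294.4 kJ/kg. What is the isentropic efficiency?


dh_ideal = 285.1 - 258.1 = 27.0 kJ/kg
dh_actual = 294.4 - 258.1 = 36.3 kJ/kg
eta_s = dh_ideal / dh_actual = 27.0 / 36.3
eta_s = 0.7438

0.7438


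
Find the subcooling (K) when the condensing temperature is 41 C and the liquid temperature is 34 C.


Subcooling = T_cond - T_liquid
Subcooling = 41 - 34
Subcooling = 7 K

7


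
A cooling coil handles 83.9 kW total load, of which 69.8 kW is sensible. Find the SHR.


SHR = Q_sensible / Q_total
SHR = 69.8 / 83.9
SHR = 0.832

0.832


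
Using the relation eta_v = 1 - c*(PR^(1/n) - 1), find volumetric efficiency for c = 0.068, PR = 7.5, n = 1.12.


PR^(1/n) = 7.5^(1/1.12) = 6.04372506
eta_v = 1 - 0.068 * (6.04372506 - 1)
eta_v = 0.657

0.657


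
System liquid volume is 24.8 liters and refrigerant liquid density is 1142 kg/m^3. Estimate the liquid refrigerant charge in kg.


Charge = V * rho / 1000
Charge = 24.8 * 1142 / 1000
Charge = 28.32 kg

28.32


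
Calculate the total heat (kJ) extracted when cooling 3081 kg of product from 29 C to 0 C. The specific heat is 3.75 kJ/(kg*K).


dT = 29 - (0) = 29 K
Q = m * cp * dT = 3081 * 3.75 * 29
Q = 335059 kJ

335059


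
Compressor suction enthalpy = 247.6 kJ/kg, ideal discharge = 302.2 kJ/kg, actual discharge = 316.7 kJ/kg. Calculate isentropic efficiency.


dh_ideal = 302.2 - 247.6 = 54.6 kJ/kg
dh_actual = 316.7 - 247.6 = 69.1 kJ/kg
eta_s = dh_ideal / dh_actual = 54.6 / 69.1
eta_s = 0.7902

0.7902


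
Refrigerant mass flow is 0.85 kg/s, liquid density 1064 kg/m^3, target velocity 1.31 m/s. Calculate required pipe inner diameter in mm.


A = m_dot / (rho * v) = 0.85 / (1064 * 1.31) = 0.0006098260919 m^2
d = sqrt(4*A/pi) * 1000
d = 27.9 mm

27.9


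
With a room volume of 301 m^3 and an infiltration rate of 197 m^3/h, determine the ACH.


ACH = flow / volume
ACH = 197 / 301
ACH = 0.654

0.654


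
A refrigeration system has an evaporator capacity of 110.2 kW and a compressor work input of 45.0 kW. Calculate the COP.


COP = Q_evap / W
COP = 110.2 / 45.0
COP = 2.449

2.449


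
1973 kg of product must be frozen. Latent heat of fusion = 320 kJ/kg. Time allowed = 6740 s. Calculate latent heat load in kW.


Q_lat = m * h_fg / t
Q_lat = 1973 * 320 / 6740
Q_lat = 93.67 kW

93.67


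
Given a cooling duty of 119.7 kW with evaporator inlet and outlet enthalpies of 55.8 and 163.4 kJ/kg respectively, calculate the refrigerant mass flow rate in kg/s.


dh = 163.4 - 55.8 = 107.6 kJ/kg
m_dot = Q / dh = 119.7 / 107.6 = 1.1125 kg/s

1.1125


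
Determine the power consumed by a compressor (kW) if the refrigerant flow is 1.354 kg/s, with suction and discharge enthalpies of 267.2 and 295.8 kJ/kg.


dh = 295.8 - 267.2 = 28.6 kJ/kg
W = m_dot * dh = 1.354 * 28.6 = 38.72 kW

38.72


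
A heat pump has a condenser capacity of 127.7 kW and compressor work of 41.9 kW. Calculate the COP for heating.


COP_hp = Q_cond / W
COP_hp = 127.7 / 41.9
COP_hp = 3.048

3.048


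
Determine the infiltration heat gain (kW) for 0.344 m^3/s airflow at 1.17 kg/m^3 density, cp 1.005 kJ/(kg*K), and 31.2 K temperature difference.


Q = V_dot * rho * cp * dT
Q = 0.344 * 1.17 * 1.005 * 31.2
Q = 12.62 kW

12.62


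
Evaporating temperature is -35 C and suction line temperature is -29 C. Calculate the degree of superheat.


Superheat = T_suction - T_evap
Superheat = -29 - (-35)
Superheat = 6 K

6


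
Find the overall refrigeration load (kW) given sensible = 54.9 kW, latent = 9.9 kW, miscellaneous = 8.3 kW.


Q_total = Q_s + Q_l + Q_misc
Q_total = 54.9 + 9.9 + 8.3
Q_total = 73.1 kW

73.1


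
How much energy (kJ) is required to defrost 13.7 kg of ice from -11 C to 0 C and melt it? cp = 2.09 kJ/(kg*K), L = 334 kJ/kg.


Sensible heat = cp * dT = 2.09 * 11 = 22.99 kJ/kg
Total per kg = 22.99 + 334 = 356.99 kJ/kg
Q = m * total = 13.7 * 356.99
Q = 4890.8 kJ

4890.8


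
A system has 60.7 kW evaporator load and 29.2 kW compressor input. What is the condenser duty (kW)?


Q_cond = Q_evap + W
Q_cond = 60.7 + 29.2
Q_cond = 89.9 kW

89.9


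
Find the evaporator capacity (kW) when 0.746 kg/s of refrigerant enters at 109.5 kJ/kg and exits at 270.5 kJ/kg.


dh = 270.5 - 109.5 = 161.0 kJ/kg
Q_evap = m_dot * dh = 0.746 * 161.0
Q_evap = 120.11 kW

120.11


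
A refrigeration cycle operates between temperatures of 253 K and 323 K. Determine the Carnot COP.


dT = 323 - 253 = 70 K
COP_carnot = T_cold / dT = 253 / 70
COP_carnot = 3.614

3.614


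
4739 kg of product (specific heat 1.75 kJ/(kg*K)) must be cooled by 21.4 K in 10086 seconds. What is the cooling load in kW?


Q = m * cp * dT / t
Q = 4739 * 1.75 * 21.4 / 10086
Q = 17.596 kW

17.596


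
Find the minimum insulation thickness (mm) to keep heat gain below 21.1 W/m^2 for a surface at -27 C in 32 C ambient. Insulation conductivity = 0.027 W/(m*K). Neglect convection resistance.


dT = 32 - (-27) = 59 K
thickness = k * dT / q_max * 1000
thickness = 0.027 * 59 / 21.1 * 1000
thickness = 75.5 mm

75.5


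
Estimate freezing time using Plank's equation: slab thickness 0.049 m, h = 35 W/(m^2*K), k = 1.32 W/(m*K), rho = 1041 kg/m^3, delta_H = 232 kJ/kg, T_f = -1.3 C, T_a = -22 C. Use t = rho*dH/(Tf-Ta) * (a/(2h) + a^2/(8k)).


dT = -1.3 - (-22) = 20.7 K
term1 = a/(2h) = 0.049/(2*35) = 0.0007
term2 = a^2/(8k) = 0.049^2/(8*1.32) = 0.0002273674242
t = rho*dH*1000/dT * (term1 + term2)
t = 1041*232*1000/20.7 * (0.0007 + 0.0002273674242)
t = 10820 s

10820


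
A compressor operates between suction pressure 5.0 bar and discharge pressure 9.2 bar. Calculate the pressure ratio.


PR = P_high / P_low
PR = 9.2 / 5.0
PR = 1.84

1.84


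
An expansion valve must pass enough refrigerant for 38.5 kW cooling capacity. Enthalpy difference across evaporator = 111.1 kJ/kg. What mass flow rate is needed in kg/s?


m_dot = Q / dh
m_dot = 38.5 / 111.1
m_dot = 0.3465 kg/s

0.3465


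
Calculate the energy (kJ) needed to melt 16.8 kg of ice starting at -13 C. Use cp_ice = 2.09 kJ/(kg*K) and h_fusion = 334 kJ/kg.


Sensible heat = cp * dT = 2.09 * 13 = 27.17 kJ/kg
Total per kg = 27.17 + 334 = 361.17 kJ/kg
Q = m * total = 16.8 * 361.17
Q = 6067.7 kJ

6067.7


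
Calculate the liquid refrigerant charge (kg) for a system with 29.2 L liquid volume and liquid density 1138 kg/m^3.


Charge = V * rho / 1000
Charge = 29.2 * 1138 / 1000
Charge = 33.23 kg

33.23


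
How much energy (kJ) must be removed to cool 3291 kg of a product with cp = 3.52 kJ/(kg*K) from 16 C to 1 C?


dT = 16 - (1) = 15 K
Q = m * cp * dT = 3291 * 3.52 * 15
Q = 173765 kJ

173765


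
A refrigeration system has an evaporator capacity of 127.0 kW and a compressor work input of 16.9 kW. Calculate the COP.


COP = Q_evap / W
COP = 127.0 / 16.9
COP = 7.515

7.515


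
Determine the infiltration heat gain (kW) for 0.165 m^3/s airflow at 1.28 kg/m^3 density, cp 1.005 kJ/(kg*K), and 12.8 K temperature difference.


Q = V_dot * rho * cp * dT
Q = 0.165 * 1.28 * 1.005 * 12.8
Q = 2.717 kW

2.717


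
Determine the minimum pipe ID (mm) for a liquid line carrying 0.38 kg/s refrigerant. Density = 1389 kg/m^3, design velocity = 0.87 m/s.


A = m_dot / (rho * v) = 0.38 / (1389 * 0.87) = 0.000314457602 m^2
d = sqrt(4*A/pi) * 1000
d = 20.0 mm

20.0


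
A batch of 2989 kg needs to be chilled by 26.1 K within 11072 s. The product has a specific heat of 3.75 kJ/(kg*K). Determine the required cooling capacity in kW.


Q = m * cp * dT / t
Q = 2989 * 3.75 * 26.1 / 11072
Q = 26.422 kW

26.422


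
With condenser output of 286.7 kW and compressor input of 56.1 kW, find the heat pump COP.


COP_hp = Q_cond / W
COP_hp = 286.7 / 56.1
COP_hp = 5.111

5.111


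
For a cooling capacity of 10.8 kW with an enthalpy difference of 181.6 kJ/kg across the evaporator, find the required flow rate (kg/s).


m_dot = Q / dh
m_dot = 10.8 / 181.6
m_dot = 0.0595 kg/s

0.0595


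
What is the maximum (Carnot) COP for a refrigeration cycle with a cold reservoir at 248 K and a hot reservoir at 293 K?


dT = 293 - 248 = 45 K
COP_carnot = T_cold / dT = 248 / 45
COP_carnot = 5.511

5.511


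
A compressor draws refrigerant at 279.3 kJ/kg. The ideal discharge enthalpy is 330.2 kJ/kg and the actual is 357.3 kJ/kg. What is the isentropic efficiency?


dh_ideal = 330.2 - 279.3 = 50.9 kJ/kg
dh_actual = 357.3 - 279.3 = 78.0 kJ/kg
eta_s = dh_ideal / dh_actual = 50.9 / 78.0
eta_s = 0.6526

0.6526


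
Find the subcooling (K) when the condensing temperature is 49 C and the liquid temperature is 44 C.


Subcooling = T_cond - T_liquid
Subcooling = 49 - 44
Subcooling = 5 K

5


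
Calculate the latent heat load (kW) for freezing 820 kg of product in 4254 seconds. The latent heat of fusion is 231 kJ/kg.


Q_lat = m * h_fg / t
Q_lat = 820 * 231 / 4254
Q_lat = 44.53 kW

44.53


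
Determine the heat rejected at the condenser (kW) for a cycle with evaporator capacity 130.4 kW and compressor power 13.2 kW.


Q_cond = Q_evap + W
Q_cond = 130.4 + 13.2
Q_cond = 143.6 kW

143.6


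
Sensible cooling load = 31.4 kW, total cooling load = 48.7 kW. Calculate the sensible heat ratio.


SHR = Q_sensible / Q_total
SHR = 31.4 / 48.7
SHR = 0.645

0.645


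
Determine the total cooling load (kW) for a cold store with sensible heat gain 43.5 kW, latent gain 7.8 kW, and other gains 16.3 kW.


Q_total = Q_s + Q_l + Q_misc
Q_total = 43.5 + 7.8 + 16.3
Q_total = 67.6 kW

67.6


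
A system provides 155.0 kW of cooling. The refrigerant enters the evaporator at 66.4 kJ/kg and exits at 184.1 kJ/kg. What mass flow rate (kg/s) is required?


dh = 184.1 - 66.4 = 117.7 kJ/kg
m_dot = Q / dh = 155.0 / 117.7 = 1.3169 kg/s

1.3169


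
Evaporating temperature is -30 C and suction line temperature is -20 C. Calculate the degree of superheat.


Superheat = T_suction - T_evap
Superheat = -20 - (-30)
Superheat = 10 K

10


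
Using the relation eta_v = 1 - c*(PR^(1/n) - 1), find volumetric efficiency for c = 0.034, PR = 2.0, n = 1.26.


PR^(1/n) = 2.0^(1/1.26) = 1.73345549
eta_v = 1 - 0.034 * (1.73345549 - 1)
eta_v = 0.9751

0.9751


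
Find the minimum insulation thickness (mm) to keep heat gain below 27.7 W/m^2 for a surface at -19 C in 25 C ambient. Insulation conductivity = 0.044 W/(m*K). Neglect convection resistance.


dT = 25 - (-19) = 44 K
thickness = k * dT / q_max * 1000
thickness = 0.044 * 44 / 27.7 * 1000
thickness = 69.9 mm

69.9


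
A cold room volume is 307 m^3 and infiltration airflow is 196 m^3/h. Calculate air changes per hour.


ACH = flow / volume
ACH = 196 / 307
ACH = 0.638

0.638


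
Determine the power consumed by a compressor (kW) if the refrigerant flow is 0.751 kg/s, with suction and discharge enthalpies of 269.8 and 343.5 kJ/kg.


dh = 343.5 - 269.8 = 73.7 kJ/kg
W = m_dot * dh = 0.751 * 73.7 = 55.35 kW

55.35


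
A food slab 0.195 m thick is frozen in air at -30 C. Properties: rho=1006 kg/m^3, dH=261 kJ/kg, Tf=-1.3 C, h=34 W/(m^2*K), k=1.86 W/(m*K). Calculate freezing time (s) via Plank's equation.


dT = -1.3 - (-30) = 28.7 K
term1 = a/(2h) = 0.195/(2*34) = 0.002867647059
term2 = a^2/(8k) = 0.195^2/(8*1.86) = 0.002555443548
t = rho*dH*1000/dT * (term1 + term2)
t = 1006*261*1000/28.7 * (0.002867647059 + 0.002555443548)
t = 49614 s

49614


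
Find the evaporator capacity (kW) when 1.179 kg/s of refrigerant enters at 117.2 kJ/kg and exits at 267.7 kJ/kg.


dh = 267.7 - 117.2 = 150.5 kJ/kg
Q_evap = m_dot * dh = 1.179 * 150.5
Q_evap = 177.44 kW

177.44


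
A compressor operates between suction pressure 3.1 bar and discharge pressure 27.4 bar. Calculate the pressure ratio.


PR = P_high / P_low
PR = 27.4 / 3.1
PR = 8.839

8.839


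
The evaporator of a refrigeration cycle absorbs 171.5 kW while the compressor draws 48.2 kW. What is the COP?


COP = Q_evap / W
COP = 171.5 / 48.2
COP = 3.558

3.558


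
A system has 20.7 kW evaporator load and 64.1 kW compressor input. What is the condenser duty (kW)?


Q_cond = Q_evap + W
Q_cond = 20.7 + 64.1
Q_cond = 84.8 kW

84.8


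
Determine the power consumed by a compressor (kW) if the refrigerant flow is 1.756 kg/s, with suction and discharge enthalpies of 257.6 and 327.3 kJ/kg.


dh = 327.3 - 257.6 = 69.7 kJ/kg
W = m_dot * dh = 1.756 * 69.7 = 122.39 kW

122.39


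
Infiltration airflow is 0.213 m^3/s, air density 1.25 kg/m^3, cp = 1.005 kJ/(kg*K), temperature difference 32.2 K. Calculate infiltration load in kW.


Q = V_dot * rho * cp * dT
Q = 0.213 * 1.25 * 1.005 * 32.2
Q = 8.616 kW

8.616


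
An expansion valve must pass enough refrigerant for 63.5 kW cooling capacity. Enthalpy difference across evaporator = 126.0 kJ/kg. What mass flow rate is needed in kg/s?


m_dot = Q / dh
m_dot = 63.5 / 126.0
m_dot = 0.504 kg/s

0.504


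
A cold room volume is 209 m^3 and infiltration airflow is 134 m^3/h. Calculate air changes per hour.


ACH = flow / volume
ACH = 134 / 209
ACH = 0.641

0.641


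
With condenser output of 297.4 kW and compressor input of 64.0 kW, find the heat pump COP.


COP_hp = Q_cond / W
COP_hp = 297.4 / 64.0
COP_hp = 4.647

4.647


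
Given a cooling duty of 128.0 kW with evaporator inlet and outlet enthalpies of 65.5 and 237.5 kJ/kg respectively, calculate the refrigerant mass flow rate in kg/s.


dh = 237.5 - 65.5 = 172.0 kJ/kg
m_dot = Q / dh = 128.0 / 172.0 = 0.7442 kg/s

0.7442


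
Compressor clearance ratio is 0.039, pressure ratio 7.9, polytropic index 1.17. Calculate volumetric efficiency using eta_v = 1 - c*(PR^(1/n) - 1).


PR^(1/n) = 7.9^(1/1.17) = 5.85063011
eta_v = 1 - 0.039 * (5.85063011 - 1)
eta_v = 0.8108

0.8108


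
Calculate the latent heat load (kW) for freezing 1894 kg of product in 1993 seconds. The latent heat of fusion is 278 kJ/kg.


Q_lat = m * h_fg / t
Q_lat = 1894 * 278 / 1993
Q_lat = 264.19 kW

264.19


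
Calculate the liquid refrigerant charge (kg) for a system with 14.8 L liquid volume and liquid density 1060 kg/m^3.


Charge = V * rho / 1000
Charge = 14.8 * 1060 / 1000
Charge = 15.69 kg

15.69


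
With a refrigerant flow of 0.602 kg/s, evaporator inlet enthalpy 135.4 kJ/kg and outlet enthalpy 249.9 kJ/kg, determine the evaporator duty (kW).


dh = 249.9 - 135.4 = 114.5 kJ/kg
Q_evap = m_dot * dh = 0.602 * 114.5
Q_evap = 68.93 kW

68.93


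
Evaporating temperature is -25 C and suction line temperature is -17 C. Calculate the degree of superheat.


Superheat = T_suction - T_evap
Superheat = -17 - (-25)
Superheat = 8 K

8


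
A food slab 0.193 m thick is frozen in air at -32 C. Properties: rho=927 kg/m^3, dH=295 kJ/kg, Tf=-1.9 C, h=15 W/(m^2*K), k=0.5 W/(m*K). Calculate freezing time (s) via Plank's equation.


dT = -1.9 - (-32) = 30.1 K
term1 = a/(2h) = 0.193/(2*15) = 0.006433333333
term2 = a^2/(8k) = 0.193^2/(8*0.5) = 0.00931225
t = rho*dH*1000/dT * (term1 + term2)
t = 927*295*1000/30.1 * (0.006433333333 + 0.00931225)
t = 143052 s

143052


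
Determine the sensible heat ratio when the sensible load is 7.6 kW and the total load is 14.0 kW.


SHR = Q_sensible / Q_total
SHR = 7.6 / 14.0
SHR = 0.543

0.543


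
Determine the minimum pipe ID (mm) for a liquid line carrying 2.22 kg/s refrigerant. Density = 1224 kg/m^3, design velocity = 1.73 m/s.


A = m_dot / (rho * v) = 2.22 / (1224 * 1.73) = 0.001048396237 m^2
d = sqrt(4*A/pi) * 1000
d = 36.5 mm

36.5


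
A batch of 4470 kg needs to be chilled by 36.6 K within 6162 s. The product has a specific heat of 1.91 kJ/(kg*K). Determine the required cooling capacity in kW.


Q = m * cp * dT / t
Q = 4470 * 1.91 * 36.6 / 6162
Q = 50.711 kW

50.711


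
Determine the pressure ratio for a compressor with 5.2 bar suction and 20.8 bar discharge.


PR = P_high / P_low
PR = 20.8 / 5.2
PR = 4.0

4.0


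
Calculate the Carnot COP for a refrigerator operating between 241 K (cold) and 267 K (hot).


dT = 267 - 241 = 26 K
COP_carnot = T_cold / dT = 241 / 26
COP_carnot = 9.269

9.269


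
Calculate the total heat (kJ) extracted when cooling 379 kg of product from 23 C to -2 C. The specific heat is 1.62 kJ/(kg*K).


dT = 23 - (-2) = 25 K
Q = m * cp * dT = 379 * 1.62 * 25
Q = 15350 kJ

15350


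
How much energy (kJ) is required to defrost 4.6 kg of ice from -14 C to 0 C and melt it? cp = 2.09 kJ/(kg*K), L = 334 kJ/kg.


Sensible heat = cp * dT = 2.09 * 14 = 29.26 kJ/kg
Total per kg = 29.26 + 334 = 363.26 kJ/kg
Q = m * total = 4.6 * 363.26
Q = 1671.0 kJ

1671.0


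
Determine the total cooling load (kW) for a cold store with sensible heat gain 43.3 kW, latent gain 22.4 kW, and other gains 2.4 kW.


Q_total = Q_s + Q_l + Q_misc
Q_total = 43.3 + 22.4 + 2.4
Q_total = 68.1 kW

68.1


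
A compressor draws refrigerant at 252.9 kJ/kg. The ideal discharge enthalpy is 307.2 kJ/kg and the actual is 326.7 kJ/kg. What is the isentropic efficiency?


dh_ideal = 307.2 - 252.9 = 54.3 kJ/kg
dh_actual = 326.7 - 252.9 = 73.8 kJ/kg
eta_s = dh_ideal / dh_actual = 54.3 / 73.8
eta_s = 0.7358

0.7358


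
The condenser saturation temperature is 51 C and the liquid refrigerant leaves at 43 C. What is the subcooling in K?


Subcooling = T_cond - T_liquid
Subcooling = 51 - 43
Subcooling = 8 K

8


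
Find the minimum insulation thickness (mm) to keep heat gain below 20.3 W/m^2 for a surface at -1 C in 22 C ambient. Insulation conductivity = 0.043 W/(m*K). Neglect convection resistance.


dT = 22 - (-1) = 23 K
thickness = k * dT / q_max * 1000
thickness = 0.043 * 23 / 20.3 * 1000
thickness = 48.7 mm

48.7


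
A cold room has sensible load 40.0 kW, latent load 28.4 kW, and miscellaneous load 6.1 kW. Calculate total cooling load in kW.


Q_total = Q_s + Q_l + Q_misc
Q_total = 40.0 + 28.4 + 6.1
Q_total = 74.5 kW

74.5


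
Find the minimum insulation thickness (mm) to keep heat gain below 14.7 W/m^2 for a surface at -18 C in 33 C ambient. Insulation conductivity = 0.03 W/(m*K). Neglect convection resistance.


dT = 33 - (-18) = 51 K
thickness = k * dT / q_max * 1000
thickness = 0.03 * 51 / 14.7 * 1000
thickness = 104.1 mm

104.1


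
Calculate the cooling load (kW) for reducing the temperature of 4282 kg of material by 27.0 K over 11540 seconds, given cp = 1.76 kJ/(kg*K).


Q = m * cp * dT / t
Q = 4282 * 1.76 * 27.0 / 11540
Q = 17.633 kW

17.633


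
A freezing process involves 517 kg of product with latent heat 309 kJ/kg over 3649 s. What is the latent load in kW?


Q_lat = m * h_fg / t
Q_lat = 517 * 309 / 3649
Q_lat = 43.78 kW

43.78


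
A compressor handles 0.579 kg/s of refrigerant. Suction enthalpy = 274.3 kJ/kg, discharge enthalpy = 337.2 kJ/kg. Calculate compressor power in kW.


dh = 337.2 - 274.3 = 62.9 kJ/kg
W = m_dot * dh = 0.579 * 62.9 = 36.42 kW

36.42


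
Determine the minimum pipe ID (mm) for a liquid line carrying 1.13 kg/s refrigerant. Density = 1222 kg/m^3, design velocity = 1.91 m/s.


A = m_dot / (rho * v) = 1.13 / (1222 * 1.91) = 0.0004841432378 m^2
d = sqrt(4*A/pi) * 1000
d = 24.8 mm

24.8


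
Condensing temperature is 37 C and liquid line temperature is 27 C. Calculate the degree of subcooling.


Subcooling = T_cond - T_liquid
Subcooling = 37 - 27
Subcooling = 10 K

10


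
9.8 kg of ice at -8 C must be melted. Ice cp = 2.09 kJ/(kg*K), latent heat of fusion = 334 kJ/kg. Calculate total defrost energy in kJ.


Sensible heat = cp * dT = 2.09 * 8 = 16.72 kJ/kg
Total per kg = 16.72 + 334 = 350.72 kJ/kg
Q = m * total = 9.8 * 350.72
Q = 3437.1 kJ

3437.1


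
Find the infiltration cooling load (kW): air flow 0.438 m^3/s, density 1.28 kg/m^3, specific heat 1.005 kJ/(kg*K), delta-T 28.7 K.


Q = V_dot * rho * cp * dT
Q = 0.438 * 1.28 * 1.005 * 28.7
Q = 16.171 kW

16.171


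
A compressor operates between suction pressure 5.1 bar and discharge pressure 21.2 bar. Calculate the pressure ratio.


PR = P_high / P_low
PR = 21.2 / 5.1
PR = 4.157

4.157


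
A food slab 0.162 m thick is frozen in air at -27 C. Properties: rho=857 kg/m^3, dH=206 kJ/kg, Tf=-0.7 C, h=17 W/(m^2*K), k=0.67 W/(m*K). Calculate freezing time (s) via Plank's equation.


dT = -0.7 - (-27) = 26.3 K
term1 = a/(2h) = 0.162/(2*17) = 0.004764705882
term2 = a^2/(8k) = 0.162^2/(8*0.67) = 0.004896268657
t = rho*dH*1000/dT * (term1 + term2)
t = 857*206*1000/26.3 * (0.004764705882 + 0.004896268657)
t = 64850 s

64850


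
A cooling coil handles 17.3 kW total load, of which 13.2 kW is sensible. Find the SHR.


SHR = Q_sensible / Q_total
SHR = 13.2 / 17.3
SHR = 0.763

0.763


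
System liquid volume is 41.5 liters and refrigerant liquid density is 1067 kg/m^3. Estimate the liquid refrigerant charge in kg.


Charge = V * rho / 1000
Charge = 41.5 * 1067 / 1000
Charge = 44.28 kg

44.28


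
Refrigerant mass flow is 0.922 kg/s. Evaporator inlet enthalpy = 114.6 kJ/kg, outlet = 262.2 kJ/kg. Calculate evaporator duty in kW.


dh = 262.2 - 114.6 = 147.6 kJ/kg
Q_evap = m_dot * dh = 0.922 * 147.6
Q_evap = 136.09 kW

136.09


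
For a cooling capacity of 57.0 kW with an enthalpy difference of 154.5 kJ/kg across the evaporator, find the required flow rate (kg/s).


m_dot = Q / dh
m_dot = 57.0 / 154.5
m_dot = 0.3689 kg/s

0.3689


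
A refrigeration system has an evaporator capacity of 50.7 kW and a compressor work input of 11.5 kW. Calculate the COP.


COP = Q_evap / W
COP = 50.7 / 11.5
COP = 4.409

4.409


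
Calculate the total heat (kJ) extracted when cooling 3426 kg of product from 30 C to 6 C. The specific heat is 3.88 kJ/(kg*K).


dT = 30 - (6) = 24 K
Q = m * cp * dT = 3426 * 3.88 * 24
Q = 319029 kJ

319029


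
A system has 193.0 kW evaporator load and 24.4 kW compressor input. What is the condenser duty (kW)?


Q_cond = Q_evap + W
Q_cond = 193.0 + 24.4
Q_cond = 217.4 kW

217.4


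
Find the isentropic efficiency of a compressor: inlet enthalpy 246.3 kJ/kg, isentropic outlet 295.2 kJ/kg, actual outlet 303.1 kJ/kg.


dh_ideal = 295.2 - 246.3 = 48.9 kJ/kg
dh_actual = 303.1 - 246.3 = 56.8 kJ/kg
eta_s = dh_ideal / dh_actual = 48.9 / 56.8
eta_s = 0.8609

0.8609


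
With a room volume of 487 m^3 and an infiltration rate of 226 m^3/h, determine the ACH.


ACH = flow / volume
ACH = 226 / 487
ACH = 0.464

0.464


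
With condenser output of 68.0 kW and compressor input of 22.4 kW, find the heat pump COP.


COP_hp = Q_cond / W
COP_hp = 68.0 / 22.4
COP_hp = 3.036

3.036


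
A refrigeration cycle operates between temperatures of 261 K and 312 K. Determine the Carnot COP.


dT = 312 - 261 = 51 K
COP_carnot = T_cold / dT = 261 / 51
COP_carnot = 5.118

5.118


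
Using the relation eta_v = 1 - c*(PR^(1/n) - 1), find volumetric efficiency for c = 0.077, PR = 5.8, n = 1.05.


PR^(1/n) = 5.8^(1/1.05) = 5.33426122
eta_v = 1 - 0.077 * (5.33426122 - 1)
eta_v = 0.6663

0.6663


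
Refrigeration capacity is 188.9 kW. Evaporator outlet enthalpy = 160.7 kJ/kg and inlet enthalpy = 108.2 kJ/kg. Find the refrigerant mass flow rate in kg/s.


dh = 160.7 - 108.2 = 52.5 kJ/kg
m_dot = Q / dh = 188.9 / 52.5 = 3.5981 kg/s

3.5981


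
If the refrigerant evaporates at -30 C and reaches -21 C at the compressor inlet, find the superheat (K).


Superheat = T_suction - T_evap
Superheat = -21 - (-30)
Superheat = 9 K

9


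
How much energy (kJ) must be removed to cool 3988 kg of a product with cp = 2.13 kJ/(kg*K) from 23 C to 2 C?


dT = 23 - (2) = 21 K
Q = m * cp * dT = 3988 * 2.13 * 21
Q = 178383 kJ

178383


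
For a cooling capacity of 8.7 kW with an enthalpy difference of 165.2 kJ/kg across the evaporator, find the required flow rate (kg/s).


m_dot = Q / dh
m_dot = 8.7 / 165.2
m_dot = 0.0527 kg/s

0.0527


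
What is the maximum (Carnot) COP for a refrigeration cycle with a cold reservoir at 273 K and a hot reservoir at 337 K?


dT = 337 - 273 = 64 K
COP_carnot = T_cold / dT = 273 / 64
COP_carnot = 4.266

4.266


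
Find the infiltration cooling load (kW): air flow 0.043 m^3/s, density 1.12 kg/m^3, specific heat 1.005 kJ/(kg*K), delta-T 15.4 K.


Q = V_dot * rho * cp * dT
Q = 0.043 * 1.12 * 1.005 * 15.4
Q = 0.745 kW

0.745


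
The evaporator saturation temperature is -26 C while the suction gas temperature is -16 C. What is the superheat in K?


Superheat = T_suction - T_evap
Superheat = -16 - (-26)
Superheat = 10 K

10


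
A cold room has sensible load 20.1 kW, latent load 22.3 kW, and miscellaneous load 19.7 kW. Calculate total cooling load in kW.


Q_total = Q_s + Q_l + Q_misc
Q_total = 20.1 + 22.3 + 19.7
Q_total = 62.1 kW

62.1


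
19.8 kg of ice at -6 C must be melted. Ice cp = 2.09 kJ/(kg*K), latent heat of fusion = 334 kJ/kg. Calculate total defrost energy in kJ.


Sensible heat = cp * dT = 2.09 * 6 = 12.54 kJ/kg
Total per kg = 12.54 + 334 = 346.54 kJ/kg
Q = m * total = 19.8 * 346.54
Q = 6861.5 kJ

6861.5


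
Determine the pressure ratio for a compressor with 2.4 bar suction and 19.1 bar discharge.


PR = P_high / P_low
PR = 19.1 / 2.4
PR = 7.958

7.958


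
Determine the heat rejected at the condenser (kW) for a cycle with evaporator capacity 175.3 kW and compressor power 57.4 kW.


Q_cond = Q_evap + W
Q_cond = 175.3 + 57.4
Q_cond = 232.7 kW

232.7


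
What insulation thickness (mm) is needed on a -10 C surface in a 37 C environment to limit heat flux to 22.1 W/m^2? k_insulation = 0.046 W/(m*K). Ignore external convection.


dT = 37 - (-10) = 47 K
thickness = k * dT / q_max * 1000
thickness = 0.046 * 47 / 22.1 * 1000
thickness = 97.8 mm

97.8
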